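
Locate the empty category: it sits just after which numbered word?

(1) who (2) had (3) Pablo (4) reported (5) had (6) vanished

4

The displaced element is "who" (word 1).
It is linked across 1 clause boundary (Ø).
It functions as the subject of "vanished", so the gap sits immediately after word 4 ("reported").
Base order: Pablo had reported that who had vanished.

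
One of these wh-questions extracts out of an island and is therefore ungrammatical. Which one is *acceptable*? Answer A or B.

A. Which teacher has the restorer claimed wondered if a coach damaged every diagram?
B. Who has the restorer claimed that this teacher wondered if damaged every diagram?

In B, the wh-phrase is extracted from inside a wh-island (introduced by "if"), which blocks movement.
In A, the extraction path crosses only that-complement boundaries, which are transparent.
So A is grammatical.

A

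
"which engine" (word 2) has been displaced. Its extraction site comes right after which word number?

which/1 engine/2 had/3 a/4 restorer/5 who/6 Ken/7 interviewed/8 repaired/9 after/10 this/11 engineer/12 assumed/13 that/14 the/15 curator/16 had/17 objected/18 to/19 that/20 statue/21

9

The displaced element is "which engine" (word 2).
It functions as the direct object of "repaired", so the gap sits immediately after word 9 ("repaired").
Base order: A restorer who Ken interviewed had repaired which engine after this engineer assumed that the curator had objected to that statue.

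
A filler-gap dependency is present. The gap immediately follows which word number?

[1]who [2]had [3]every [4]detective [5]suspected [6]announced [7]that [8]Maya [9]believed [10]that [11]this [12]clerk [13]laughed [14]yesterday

The displaced element is "who" (word 1).
It is linked across 1 clause boundary (Ø).
It functions as the subject of "announced", so the gap sits immediately after word 5 ("suspected").
Base order: Every detective had suspected that who announced that Maya believed that this clerk laughed yesterday.

5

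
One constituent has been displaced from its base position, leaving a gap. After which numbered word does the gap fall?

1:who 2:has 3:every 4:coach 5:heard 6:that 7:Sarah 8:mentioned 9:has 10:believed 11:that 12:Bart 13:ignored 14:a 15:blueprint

The displaced element is "who" (word 1).
It is linked across 2 clause boundaries (that → Ø).
It functions as the subject of "believed", so the gap sits immediately after word 8 ("mentioned").
Base order: Every coach has heard that Sarah mentioned that who has believed that Bart ignored a blueprint.

8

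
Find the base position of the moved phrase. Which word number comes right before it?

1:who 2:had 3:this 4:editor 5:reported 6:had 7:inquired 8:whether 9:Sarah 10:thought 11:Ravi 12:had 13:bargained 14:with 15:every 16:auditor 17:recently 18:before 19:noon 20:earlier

The displaced element is "who" (word 1).
It is linked across 1 clause boundary (Ø).
It functions as the subject of "inquired", so the gap sits immediately after word 5 ("reported").
Base order: This editor had reported who had inquired whether Sarah thought Ravi had bargained with every auditor recently before noon earlier.

5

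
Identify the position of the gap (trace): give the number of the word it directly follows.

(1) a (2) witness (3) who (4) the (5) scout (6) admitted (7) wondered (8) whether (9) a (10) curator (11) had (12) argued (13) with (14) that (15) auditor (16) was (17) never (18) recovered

6

The displaced element is "a witness" (word 2).
It is linked across 1 clause boundary (Ø).
It functions as the subject of "wondered", so the gap sits immediately after word 6 ("admitted").
Base order: The scout admitted a witness wondered whether a curator had argued with that auditor.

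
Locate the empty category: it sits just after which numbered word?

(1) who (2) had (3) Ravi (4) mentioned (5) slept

The displaced element is "who" (word 1).
It is linked across 1 clause boundary (Ø).
It functions as the subject of "slept", so the gap sits immediately after word 4 ("mentioned").
Base order: Ravi had mentioned that who slept.

4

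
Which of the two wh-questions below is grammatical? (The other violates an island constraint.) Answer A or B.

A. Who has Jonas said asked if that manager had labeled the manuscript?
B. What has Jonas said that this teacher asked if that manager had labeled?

A

In B, the wh-phrase is extracted from inside a wh-island (introduced by "if"), which blocks movement.
In A, the extraction path crosses only that-complement boundaries, which are transparent.
So A is grammatical.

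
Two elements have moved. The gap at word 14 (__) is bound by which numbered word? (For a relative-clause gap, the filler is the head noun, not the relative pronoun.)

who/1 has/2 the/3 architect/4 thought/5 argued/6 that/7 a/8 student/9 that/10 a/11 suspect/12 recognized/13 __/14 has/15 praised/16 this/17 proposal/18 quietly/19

9

The marked gap is inside the relative clause, the direct object of "recognized".
Its filler is the head noun "student" (via "that"), at word 9.
(The other dependency links word 1 to a gap after word 5.)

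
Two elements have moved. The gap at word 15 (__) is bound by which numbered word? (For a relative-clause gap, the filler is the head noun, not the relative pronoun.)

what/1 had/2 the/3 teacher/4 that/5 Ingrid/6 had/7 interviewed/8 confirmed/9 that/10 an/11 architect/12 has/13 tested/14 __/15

1

The marked gap is the direct object of "tested".
Its filler is the fronted wh-phrase "what", at word 1.
(The other dependency links word 4 to a gap after word 8.)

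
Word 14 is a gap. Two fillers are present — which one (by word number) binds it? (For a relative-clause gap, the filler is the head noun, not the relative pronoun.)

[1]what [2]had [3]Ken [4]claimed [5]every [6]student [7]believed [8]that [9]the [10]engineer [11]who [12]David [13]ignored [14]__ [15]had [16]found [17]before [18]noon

The marked gap is inside the relative clause, the direct object of "ignored".
Its filler is the head noun "engineer" (via "who"), at word 10.
(The other dependency links word 1 to a gap after word 16.)

10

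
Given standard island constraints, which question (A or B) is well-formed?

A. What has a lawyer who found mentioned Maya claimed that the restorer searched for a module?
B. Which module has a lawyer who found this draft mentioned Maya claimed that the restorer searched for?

B

In A, the wh-phrase is extracted from inside a complex-NP island (relative clause) (introduced by "who"), which blocks movement.
In B, the extraction path crosses only that-complement boundaries, which are transparent.
So B is grammatical.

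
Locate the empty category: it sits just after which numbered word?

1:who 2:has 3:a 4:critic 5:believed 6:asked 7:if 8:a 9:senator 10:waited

5

The displaced element is "who" (word 1).
It is linked across 1 clause boundary (Ø).
It functions as the subject of "asked", so the gap sits immediately after word 5 ("believed").
Base order: A critic has believed that who asked if a senator waited.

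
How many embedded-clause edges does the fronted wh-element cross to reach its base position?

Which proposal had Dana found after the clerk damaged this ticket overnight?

"which proposal" originates inside the matrix clause — no clause boundary is crossed.

0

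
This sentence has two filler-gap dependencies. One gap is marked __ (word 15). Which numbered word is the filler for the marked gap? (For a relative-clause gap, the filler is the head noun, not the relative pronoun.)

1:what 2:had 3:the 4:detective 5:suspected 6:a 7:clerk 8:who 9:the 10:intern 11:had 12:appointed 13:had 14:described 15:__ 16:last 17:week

The marked gap is the direct object of "described".
Its filler is the fronted wh-phrase "what", at word 1.
(The other dependency links word 7 to a gap after word 12.)

1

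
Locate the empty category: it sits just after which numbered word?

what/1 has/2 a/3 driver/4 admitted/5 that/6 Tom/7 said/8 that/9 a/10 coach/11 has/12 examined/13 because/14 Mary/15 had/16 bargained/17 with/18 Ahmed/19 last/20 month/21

The displaced element is "what" (word 1).
It is linked across 2 clause boundaries (that → that).
It functions as the direct object of "examined", so the gap sits immediately after word 13 ("examined").
Base order: A driver has admitted that Tom said that a coach has examined what because Mary had bargained with Ahmed last month.

13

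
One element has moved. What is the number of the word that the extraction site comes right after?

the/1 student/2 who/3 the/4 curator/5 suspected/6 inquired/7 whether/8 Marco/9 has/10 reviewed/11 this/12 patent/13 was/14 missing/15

6

The displaced element is "the student" (word 2).
It is linked across 1 clause boundary (Ø).
It functions as the subject of "inquired", so the gap sits immediately after word 6 ("suspected").
Base order: The curator suspected the student inquired whether Marco has reviewed this patent.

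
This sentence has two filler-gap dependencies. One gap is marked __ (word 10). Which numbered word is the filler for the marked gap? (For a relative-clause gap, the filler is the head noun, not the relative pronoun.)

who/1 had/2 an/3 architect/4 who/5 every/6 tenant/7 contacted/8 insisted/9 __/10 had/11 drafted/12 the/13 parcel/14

1

The marked gap is the subject of "drafted".
Its filler is the fronted wh-phrase "who", at word 1.
(The other dependency links word 4 to a gap after word 8.)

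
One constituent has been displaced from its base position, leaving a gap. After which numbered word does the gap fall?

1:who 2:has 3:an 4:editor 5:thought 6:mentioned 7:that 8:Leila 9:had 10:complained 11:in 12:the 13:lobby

The displaced element is "who" (word 1).
It is linked across 1 clause boundary (Ø).
It functions as the subject of "mentioned", so the gap sits immediately after word 5 ("thought").
Base order: An editor has thought that who mentioned that Leila had complained in the lobby.

5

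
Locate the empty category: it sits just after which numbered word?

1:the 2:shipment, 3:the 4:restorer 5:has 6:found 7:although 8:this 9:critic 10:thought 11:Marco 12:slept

6

The displaced element is "the shipment" (word 2).
It functions as the direct object of "found", so the gap sits immediately after word 6 ("found").
Base order: The restorer has found the shipment although this critic thought Marco slept.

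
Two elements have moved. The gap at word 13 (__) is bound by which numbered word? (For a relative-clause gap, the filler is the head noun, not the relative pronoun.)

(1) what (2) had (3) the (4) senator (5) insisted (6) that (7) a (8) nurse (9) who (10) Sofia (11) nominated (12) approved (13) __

1

The marked gap is the direct object of "approved".
Its filler is the fronted wh-phrase "what", at word 1.
(The other dependency links word 8 to a gap after word 11.)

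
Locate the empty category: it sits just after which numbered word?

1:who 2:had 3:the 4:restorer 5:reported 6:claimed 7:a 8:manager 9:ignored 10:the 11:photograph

The displaced element is "who" (word 1).
It is linked across 1 clause boundary (Ø).
It functions as the subject of "claimed", so the gap sits immediately after word 5 ("reported").
Base order: The restorer had reported who claimed a manager ignored the photograph.

5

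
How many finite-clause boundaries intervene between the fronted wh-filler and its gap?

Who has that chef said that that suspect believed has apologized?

"who" is extracted from the subject of "apologized".
Boundaries crossed, outermost first: [that], [Ø] — 2 in total.

2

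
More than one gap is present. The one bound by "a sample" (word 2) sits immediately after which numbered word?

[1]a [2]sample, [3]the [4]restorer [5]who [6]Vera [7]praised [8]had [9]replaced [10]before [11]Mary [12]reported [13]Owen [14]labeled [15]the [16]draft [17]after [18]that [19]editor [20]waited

The displaced element is "a sample" (word 2).
It functions as the direct object of "replaced", so the gap sits immediately after word 9 ("replaced").
Base order: The restorer who Vera praised had replaced a sample before Mary reported Owen labeled the draft after that editor waited.

9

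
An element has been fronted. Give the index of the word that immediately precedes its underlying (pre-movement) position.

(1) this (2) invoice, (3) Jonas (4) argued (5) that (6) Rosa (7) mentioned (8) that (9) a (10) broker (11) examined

The displaced element is "this invoice" (word 2).
It is linked across 2 clause boundaries (that → that).
It functions as the direct object of "examined", so the gap sits immediately after word 11 ("examined").
Base order: Jonas argued that Rosa mentioned that a broker examined this invoice.

11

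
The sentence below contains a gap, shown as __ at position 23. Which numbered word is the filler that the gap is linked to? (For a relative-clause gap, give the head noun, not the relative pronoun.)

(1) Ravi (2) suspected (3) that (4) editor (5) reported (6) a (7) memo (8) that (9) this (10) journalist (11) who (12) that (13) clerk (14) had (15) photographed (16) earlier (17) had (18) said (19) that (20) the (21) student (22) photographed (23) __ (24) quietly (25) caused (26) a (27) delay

The gap at 23 is the object of "photographed", inside a relative clause.
The relative pronoun is "that" (word 8); it is bound by the head noun immediately before it.
Its filler is the head noun "memo", at word 7.

7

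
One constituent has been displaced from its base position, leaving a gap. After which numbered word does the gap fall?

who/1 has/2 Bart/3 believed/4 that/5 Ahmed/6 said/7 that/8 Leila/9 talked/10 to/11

The displaced element is "who" (word 1).
It is linked across 2 clause boundaries (that → that).
It functions as the object of the preposition "to" of "talked", so the gap sits immediately after word 11 ("to").
Base order: Bart has believed that Ahmed said that Leila talked to who.

11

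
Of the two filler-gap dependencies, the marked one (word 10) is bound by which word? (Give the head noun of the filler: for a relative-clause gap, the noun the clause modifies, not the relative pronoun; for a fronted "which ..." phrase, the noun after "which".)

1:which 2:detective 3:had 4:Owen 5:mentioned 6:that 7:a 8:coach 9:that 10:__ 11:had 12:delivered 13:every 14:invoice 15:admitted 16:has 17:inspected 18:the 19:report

8

The marked gap is inside the relative clause, the subject of "delivered".
Its filler is the head noun "coach" (via "that"), at word 8.
(The other dependency links word 2 to a gap after word 15.)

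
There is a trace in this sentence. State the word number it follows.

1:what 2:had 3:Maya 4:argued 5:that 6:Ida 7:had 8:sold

The displaced element is "what" (word 1).
It is linked across 1 clause boundary (that).
It functions as the direct object of "sold", so the gap sits immediately after word 8 ("sold").
Base order: Maya had argued that Ida had sold what.

8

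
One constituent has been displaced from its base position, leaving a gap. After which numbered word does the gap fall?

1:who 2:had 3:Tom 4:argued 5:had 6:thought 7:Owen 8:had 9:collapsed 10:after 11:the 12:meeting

4

The displaced element is "who" (word 1).
It is linked across 1 clause boundary (Ø).
It functions as the subject of "thought", so the gap sits immediately after word 4 ("argued").
Base order: Tom had argued that who had thought Owen had collapsed after the meeting.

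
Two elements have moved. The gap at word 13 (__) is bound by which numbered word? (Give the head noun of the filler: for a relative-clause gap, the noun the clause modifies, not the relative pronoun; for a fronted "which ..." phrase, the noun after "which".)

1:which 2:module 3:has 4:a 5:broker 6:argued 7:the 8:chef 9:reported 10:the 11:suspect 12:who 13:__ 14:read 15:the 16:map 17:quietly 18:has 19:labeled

11

The marked gap is inside the relative clause, the subject of "read".
Its filler is the head noun "suspect" (via "who"), at word 11.
(The other dependency links word 2 to a gap after word 19.)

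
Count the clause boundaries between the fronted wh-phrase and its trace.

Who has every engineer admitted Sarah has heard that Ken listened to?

2

"who" is extracted from the PP object of "listened".
Boundaries crossed, outermost first: [Ø], [that] — 2 in total.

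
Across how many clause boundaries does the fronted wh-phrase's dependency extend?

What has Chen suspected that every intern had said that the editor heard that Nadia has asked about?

3

"what" is extracted from the PP object of "asked".
Boundaries crossed, outermost first: [that], [that], [that] — 3 in total.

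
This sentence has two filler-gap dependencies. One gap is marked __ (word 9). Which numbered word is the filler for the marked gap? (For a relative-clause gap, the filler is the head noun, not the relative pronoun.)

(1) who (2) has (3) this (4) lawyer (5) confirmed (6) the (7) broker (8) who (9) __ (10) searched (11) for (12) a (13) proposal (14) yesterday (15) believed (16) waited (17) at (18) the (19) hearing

7

The marked gap is inside the relative clause, the subject of "searched".
Its filler is the head noun "broker" (via "who"), at word 7.
(The other dependency links word 1 to a gap after word 15.)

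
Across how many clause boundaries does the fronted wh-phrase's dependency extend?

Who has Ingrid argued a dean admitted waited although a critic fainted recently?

2

"who" is extracted from the subject of "waited".
Boundaries crossed, outermost first: [Ø], [Ø] — 2 in total.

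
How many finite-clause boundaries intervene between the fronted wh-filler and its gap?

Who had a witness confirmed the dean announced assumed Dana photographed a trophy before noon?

"who" is extracted from the subject of "assumed".
Boundaries crossed, outermost first: [Ø], [Ø] — 2 in total.

2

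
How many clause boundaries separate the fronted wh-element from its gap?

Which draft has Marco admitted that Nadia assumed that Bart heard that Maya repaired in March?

"which draft" is extracted from the object of "repaired".
Boundaries crossed, outermost first: [that], [that], [that] — 3 in total.

3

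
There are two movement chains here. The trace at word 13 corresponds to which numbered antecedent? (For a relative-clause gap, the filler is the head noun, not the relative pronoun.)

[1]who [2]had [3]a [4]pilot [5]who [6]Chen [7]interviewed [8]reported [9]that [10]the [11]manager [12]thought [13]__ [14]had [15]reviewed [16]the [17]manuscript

1

The marked gap is the subject of "reviewed".
Its filler is the fronted wh-phrase "who", at word 1.
(The other dependency links word 4 to a gap after word 7.)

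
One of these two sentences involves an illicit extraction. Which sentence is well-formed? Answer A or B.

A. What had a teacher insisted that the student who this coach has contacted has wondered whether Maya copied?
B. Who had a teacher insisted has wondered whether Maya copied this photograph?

B

In A, the wh-phrase is extracted from inside a wh-island (introduced by "whether"), which blocks movement.
In B, the extraction path crosses only that-complement boundaries, which are transparent.
So B is grammatical.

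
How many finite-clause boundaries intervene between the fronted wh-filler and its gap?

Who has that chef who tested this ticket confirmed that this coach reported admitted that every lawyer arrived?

2

"who" is extracted from the subject of "admitted".
Boundaries crossed, outermost first: [that], [Ø] — 2 in total.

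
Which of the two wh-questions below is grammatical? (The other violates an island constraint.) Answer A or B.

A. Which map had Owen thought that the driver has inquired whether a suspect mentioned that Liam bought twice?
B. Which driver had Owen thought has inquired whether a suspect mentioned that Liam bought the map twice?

In A, the wh-phrase is extracted from inside a wh-island (introduced by "whether"), which blocks movement.
In B, the extraction path crosses only that-complement boundaries, which are transparent.
So B is grammatical.

B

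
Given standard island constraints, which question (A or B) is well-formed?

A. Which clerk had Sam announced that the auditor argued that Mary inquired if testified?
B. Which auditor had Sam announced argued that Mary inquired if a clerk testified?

In A, the wh-phrase is extracted from inside a wh-island (introduced by "if"), which blocks movement.
In B, the extraction path crosses only that-complement boundaries, which are transparent.
So B is grammatical.

B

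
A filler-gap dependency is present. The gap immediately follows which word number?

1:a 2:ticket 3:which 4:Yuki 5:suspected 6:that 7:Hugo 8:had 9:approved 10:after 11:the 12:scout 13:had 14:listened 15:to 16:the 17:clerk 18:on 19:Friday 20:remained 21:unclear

9

The displaced element is "a ticket" (word 2).
It is linked across 1 clause boundary (that).
It functions as the direct object of "approved", so the gap sits immediately after word 9 ("approved").
Base order: Yuki suspected that Hugo had approved a ticket after the scout had listened to the clerk on Friday.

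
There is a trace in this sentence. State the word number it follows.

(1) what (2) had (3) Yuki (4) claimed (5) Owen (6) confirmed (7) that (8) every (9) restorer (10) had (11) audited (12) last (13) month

11

The displaced element is "what" (word 1).
It is linked across 2 clause boundaries (Ø → that).
It functions as the direct object of "audited", so the gap sits immediately after word 11 ("audited").
Base order: Yuki had claimed Owen confirmed that every restorer had audited what last month.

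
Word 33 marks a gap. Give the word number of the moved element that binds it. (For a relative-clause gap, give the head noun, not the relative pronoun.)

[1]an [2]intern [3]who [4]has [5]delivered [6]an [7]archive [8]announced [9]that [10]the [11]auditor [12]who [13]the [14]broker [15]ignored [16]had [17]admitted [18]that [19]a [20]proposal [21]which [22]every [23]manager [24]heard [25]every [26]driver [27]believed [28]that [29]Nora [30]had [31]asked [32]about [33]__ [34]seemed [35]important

The gap at 33 is the prepositional object of "asked", inside a relative clause.
The relative pronoun is "which" (word 21); it is bound by the head noun immediately before it.
Its filler is the head noun "proposal", at word 20.

20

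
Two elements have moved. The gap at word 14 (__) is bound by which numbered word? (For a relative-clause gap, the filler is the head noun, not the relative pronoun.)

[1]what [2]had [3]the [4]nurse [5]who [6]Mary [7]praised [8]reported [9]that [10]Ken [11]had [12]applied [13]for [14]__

1

The marked gap is the object of the preposition "for" of "applied".
Its filler is the fronted wh-phrase "what", at word 1.
(The other dependency links word 4 to a gap after word 7.)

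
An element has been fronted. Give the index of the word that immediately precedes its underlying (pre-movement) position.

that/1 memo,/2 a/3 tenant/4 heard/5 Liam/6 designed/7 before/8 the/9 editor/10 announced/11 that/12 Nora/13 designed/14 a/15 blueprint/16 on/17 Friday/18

7

The displaced element is "that memo" (word 2).
It is linked across 1 clause boundary (Ø).
It functions as the direct object of "designed", so the gap sits immediately after word 7 ("designed").
Base order: A tenant heard Liam designed that memo before the editor announced that Nora designed a blueprint on Friday.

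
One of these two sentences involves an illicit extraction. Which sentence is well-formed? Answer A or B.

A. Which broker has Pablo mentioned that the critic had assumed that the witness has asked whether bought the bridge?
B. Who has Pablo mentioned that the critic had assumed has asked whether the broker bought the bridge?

B

In A, the wh-phrase is extracted from inside a wh-island (introduced by "whether"), which blocks movement.
In B, the extraction path crosses only that-complement boundaries, which are transparent.
So B is grammatical.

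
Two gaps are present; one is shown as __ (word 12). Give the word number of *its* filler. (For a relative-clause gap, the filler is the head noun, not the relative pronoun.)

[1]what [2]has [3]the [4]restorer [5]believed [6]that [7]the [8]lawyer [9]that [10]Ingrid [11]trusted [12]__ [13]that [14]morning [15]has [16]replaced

8

The marked gap is inside the relative clause, the direct object of "trusted".
Its filler is the head noun "lawyer" (via "that"), at word 8.
(The other dependency links word 1 to a gap after word 16.)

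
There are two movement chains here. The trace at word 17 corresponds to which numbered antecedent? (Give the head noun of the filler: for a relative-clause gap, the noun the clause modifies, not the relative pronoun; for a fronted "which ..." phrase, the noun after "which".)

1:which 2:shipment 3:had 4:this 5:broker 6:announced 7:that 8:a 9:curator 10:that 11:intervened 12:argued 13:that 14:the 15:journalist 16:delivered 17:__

The marked gap is the direct object of "delivered".
Its filler is the fronted wh-phrase "which shipment", at word 2.
(The other dependency links word 9 to a gap after word 10.)

2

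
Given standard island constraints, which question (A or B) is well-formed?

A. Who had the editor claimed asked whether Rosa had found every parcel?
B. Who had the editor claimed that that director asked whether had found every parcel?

A

In B, the wh-phrase is extracted from inside a wh-island (introduced by "whether"), which blocks movement.
In A, the extraction path crosses only that-complement boundaries, which are transparent.
So A is grammatical.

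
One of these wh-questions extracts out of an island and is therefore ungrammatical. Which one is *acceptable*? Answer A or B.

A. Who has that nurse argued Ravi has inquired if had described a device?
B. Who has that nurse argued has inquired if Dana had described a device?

B

In A, the wh-phrase is extracted from inside a wh-island (introduced by "if"), which blocks movement.
In B, the extraction path crosses only that-complement boundaries, which are transparent.
So B is grammatical.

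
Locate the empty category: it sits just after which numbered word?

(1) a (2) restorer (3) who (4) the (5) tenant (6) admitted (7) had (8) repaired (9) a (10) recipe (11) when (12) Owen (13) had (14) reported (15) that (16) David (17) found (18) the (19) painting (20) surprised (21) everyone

6

The displaced element is "a restorer" (word 2).
It is linked across 1 clause boundary (Ø).
It functions as the subject of "repaired", so the gap sits immediately after word 6 ("admitted").
Base order: The tenant admitted that a restorer had repaired a recipe when Owen had reported that David found the painting.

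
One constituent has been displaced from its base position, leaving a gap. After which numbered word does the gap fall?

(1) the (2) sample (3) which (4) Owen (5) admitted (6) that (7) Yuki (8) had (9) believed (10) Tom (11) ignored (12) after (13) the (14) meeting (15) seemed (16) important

The displaced element is "the sample" (word 2).
It is linked across 2 clause boundaries (that → Ø).
It functions as the direct object of "ignored", so the gap sits immediately after word 11 ("ignored").
Base order: Owen admitted that Yuki had believed Tom ignored the sample after the meeting.

11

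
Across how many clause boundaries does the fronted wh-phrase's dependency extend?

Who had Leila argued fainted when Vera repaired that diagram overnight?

"who" is extracted from the subject of "fainted".
Boundaries crossed, outermost first: [Ø] — 1 in total.

1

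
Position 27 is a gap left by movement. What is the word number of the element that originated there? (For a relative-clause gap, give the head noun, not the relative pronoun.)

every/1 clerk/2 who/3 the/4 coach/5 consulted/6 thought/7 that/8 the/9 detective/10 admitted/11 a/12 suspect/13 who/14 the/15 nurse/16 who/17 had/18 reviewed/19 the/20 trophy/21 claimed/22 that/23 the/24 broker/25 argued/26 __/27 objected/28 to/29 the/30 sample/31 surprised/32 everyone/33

13

The gap at 27 is the subject of "objected", inside a relative clause.
The relative pronoun is "who" (word 14); it is bound by the head noun immediately before it.
Its filler is the head noun "suspect", at word 13.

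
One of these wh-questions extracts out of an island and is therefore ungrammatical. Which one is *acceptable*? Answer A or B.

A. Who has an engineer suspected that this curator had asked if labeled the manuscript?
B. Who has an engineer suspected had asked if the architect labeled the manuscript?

B

In A, the wh-phrase is extracted from inside a wh-island (introduced by "if"), which blocks movement.
In B, the extraction path crosses only that-complement boundaries, which are transparent.
So B is grammatical.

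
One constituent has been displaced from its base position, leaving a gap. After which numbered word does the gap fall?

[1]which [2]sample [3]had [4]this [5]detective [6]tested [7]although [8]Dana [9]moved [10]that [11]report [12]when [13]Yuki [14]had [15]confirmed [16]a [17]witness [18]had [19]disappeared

6

The displaced element is "which sample" (word 2).
It functions as the direct object of "tested", so the gap sits immediately after word 6 ("tested").
Base order: This detective had tested which sample although Dana moved that report when Yuki had confirmed a witness had disappeared.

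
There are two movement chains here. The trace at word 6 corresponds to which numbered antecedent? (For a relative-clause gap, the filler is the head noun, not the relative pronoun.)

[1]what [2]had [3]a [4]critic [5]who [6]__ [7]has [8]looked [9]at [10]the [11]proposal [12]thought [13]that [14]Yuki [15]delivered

4

The marked gap is inside the relative clause, the subject of "looked".
Its filler is the head noun "critic" (via "who"), at word 4.
(The other dependency links word 1 to a gap after word 15.)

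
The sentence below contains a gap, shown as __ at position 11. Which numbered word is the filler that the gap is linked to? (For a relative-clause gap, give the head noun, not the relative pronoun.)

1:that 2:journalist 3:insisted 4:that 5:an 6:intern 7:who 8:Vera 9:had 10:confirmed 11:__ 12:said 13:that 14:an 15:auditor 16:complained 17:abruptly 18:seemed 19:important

6

The gap at 11 is the subject of "said", inside a relative clause.
The relative pronoun is "who" (word 7); it is bound by the head noun immediately before it.
Its filler is the head noun "intern", at word 6.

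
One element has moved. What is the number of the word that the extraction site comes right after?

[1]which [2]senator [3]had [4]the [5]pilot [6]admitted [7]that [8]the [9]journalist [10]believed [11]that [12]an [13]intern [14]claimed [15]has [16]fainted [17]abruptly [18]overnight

14

The displaced element is "which senator" (word 2).
It is linked across 3 clause boundaries (that → that → Ø).
It functions as the subject of "fainted", so the gap sits immediately after word 14 ("claimed").
Base order: The pilot had admitted that the journalist believed that an intern claimed that which senator has fainted abruptly overnight.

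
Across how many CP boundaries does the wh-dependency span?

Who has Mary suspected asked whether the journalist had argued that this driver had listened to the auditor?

"who" is extracted from the subject of "asked".
Boundaries crossed, outermost first: [Ø] — 1 in total.

1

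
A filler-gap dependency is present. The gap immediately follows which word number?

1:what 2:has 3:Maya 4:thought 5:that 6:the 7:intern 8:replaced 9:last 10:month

8

The displaced element is "what" (word 1).
It is linked across 1 clause boundary (that).
It functions as the direct object of "replaced", so the gap sits immediately after word 8 ("replaced").
Base order: Maya has thought that the intern replaced what last month.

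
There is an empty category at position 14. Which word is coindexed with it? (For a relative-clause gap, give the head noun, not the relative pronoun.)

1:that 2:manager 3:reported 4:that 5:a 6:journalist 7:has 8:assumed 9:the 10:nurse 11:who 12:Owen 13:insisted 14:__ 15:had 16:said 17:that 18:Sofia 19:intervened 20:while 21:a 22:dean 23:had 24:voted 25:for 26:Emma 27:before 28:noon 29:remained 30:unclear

10

The gap at 14 is the subject of "said", inside a relative clause.
The relative pronoun is "who" (word 11); it is bound by the head noun immediately before it.
Its filler is the head noun "nurse", at word 10.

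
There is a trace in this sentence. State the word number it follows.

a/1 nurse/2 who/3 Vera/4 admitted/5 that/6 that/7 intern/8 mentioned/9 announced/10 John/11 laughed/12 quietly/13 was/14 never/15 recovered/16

9

The displaced element is "a nurse" (word 2).
It is linked across 2 clause boundaries (that → Ø).
It functions as the subject of "announced", so the gap sits immediately after word 9 ("mentioned").
Base order: Vera admitted that that intern mentioned that a nurse announced John laughed quietly.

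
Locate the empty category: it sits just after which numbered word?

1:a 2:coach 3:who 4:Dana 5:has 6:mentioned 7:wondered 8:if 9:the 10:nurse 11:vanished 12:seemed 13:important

The displaced element is "a coach" (word 2).
It is linked across 1 clause boundary (Ø).
It functions as the subject of "wondered", so the gap sits immediately after word 6 ("mentioned").
Base order: Dana has mentioned a coach wondered if the nurse vanished.

6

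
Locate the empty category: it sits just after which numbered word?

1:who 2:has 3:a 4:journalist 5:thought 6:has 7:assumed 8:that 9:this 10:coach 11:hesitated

5

The displaced element is "who" (word 1).
It is linked across 1 clause boundary (Ø).
It functions as the subject of "assumed", so the gap sits immediately after word 5 ("thought").
Base order: A journalist has thought that who has assumed that this coach hesitated.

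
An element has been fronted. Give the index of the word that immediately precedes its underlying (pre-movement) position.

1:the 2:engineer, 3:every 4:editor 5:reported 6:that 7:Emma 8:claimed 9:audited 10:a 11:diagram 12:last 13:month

The displaced element is "the engineer" (word 2).
It is linked across 2 clause boundaries (that → Ø).
It functions as the subject of "audited", so the gap sits immediately after word 8 ("claimed").
Base order: Every editor reported that Emma claimed that the engineer audited a diagram last month.

8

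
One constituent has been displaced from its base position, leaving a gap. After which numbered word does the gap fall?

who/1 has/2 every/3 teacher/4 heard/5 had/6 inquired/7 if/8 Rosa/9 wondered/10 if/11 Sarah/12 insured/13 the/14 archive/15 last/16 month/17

The displaced element is "who" (word 1).
It is linked across 1 clause boundary (Ø).
It functions as the subject of "inquired", so the gap sits immediately after word 5 ("heard").
Base order: Every teacher has heard that who had inquired if Rosa wondered if Sarah insured the archive last month.

5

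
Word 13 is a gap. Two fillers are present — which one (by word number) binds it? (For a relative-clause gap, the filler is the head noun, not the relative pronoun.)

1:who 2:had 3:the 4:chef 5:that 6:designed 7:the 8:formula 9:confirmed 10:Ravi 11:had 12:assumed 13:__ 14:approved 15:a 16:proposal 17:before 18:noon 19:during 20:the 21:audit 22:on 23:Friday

The marked gap is the subject of "approved".
Its filler is the fronted wh-phrase "who", at word 1.
(The other dependency links word 4 to a gap after word 5.)

1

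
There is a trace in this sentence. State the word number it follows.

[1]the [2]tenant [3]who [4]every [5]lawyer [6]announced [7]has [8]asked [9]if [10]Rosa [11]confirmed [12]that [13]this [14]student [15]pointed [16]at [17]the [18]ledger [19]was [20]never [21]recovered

The displaced element is "the tenant" (word 2).
It is linked across 1 clause boundary (Ø).
It functions as the subject of "asked", so the gap sits immediately after word 6 ("announced").
Base order: Every lawyer announced that the tenant has asked if Rosa confirmed that this student pointed at the ledger.

6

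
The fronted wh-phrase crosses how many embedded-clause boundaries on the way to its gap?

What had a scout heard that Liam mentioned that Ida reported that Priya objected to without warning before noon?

"what" is extracted from the PP object of "objected".
Boundaries crossed, outermost first: [that], [that], [that] — 3 in total.

3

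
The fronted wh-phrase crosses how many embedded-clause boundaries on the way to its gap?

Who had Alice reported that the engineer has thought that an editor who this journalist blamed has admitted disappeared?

"who" is extracted from the subject of "disappeared".
Boundaries crossed, outermost first: [that], [that], [Ø] — 3 in total.

3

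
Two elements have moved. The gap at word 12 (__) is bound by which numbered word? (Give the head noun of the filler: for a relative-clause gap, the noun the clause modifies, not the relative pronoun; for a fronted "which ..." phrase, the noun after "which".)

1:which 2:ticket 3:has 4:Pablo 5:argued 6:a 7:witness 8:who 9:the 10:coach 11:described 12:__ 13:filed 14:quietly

7

The marked gap is inside the relative clause, the direct object of "described".
Its filler is the head noun "witness" (via "who"), at word 7.
(The other dependency links word 2 to a gap after word 13.)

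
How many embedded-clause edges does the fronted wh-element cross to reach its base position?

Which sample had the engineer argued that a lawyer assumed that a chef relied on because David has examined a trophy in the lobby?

"which sample" is extracted from the PP object of "relied".
Boundaries crossed, outermost first: [that], [that] — 2 in total.

2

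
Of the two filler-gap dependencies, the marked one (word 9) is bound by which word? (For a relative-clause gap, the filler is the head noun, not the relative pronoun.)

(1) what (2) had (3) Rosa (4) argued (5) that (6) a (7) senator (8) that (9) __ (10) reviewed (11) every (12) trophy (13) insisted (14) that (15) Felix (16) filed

The marked gap is inside the relative clause, the subject of "reviewed".
Its filler is the head noun "senator" (via "that"), at word 7.
(The other dependency links word 1 to a gap after word 16.)

7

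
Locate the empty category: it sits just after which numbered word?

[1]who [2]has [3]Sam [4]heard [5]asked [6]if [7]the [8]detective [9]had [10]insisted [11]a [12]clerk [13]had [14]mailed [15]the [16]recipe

4

The displaced element is "who" (word 1).
It is linked across 1 clause boundary (Ø).
It functions as the subject of "asked", so the gap sits immediately after word 4 ("heard").
Base order: Sam has heard that who asked if the detective had insisted a clerk had mailed the recipe.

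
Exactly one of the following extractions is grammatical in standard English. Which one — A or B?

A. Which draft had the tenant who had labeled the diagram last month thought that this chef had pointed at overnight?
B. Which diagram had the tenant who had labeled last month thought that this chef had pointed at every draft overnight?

In B, the wh-phrase is extracted from inside a complex-NP island (relative clause) (introduced by "who"), which blocks movement.
In A, the extraction path crosses only that-complement boundaries, which are transparent.
So A is grammatical.

A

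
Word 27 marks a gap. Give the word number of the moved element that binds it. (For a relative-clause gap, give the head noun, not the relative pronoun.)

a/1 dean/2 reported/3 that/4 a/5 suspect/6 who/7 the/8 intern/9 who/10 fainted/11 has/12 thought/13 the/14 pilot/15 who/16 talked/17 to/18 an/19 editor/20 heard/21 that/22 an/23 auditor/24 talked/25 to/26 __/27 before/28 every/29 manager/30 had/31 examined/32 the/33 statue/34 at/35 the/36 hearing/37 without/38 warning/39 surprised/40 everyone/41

The gap at 27 is the prepositional object of "talked", inside a relative clause.
The relative pronoun is "who" (word 7); it is bound by the head noun immediately before it.
Its filler is the head noun "suspect", at word 6.

6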